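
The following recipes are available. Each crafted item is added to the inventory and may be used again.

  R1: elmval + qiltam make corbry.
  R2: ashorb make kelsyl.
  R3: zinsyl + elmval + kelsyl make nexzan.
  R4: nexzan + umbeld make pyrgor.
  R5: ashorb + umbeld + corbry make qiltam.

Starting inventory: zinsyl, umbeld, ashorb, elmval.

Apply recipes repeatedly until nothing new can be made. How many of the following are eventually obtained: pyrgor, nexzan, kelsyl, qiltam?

ashorb → kelsyl (R2).
zinsyl + elmval + kelsyl → nexzan (R3).
nexzan + umbeld → pyrgor (R4).
pyrgor: reached.
nexzan: reached.
kelsyl: reached.
qiltam would need ashorb, umbeld, and corbry (R5), but corbry is never obtained.
Reached: pyrgor, nexzan, and kelsyl — 3 of the 4.

3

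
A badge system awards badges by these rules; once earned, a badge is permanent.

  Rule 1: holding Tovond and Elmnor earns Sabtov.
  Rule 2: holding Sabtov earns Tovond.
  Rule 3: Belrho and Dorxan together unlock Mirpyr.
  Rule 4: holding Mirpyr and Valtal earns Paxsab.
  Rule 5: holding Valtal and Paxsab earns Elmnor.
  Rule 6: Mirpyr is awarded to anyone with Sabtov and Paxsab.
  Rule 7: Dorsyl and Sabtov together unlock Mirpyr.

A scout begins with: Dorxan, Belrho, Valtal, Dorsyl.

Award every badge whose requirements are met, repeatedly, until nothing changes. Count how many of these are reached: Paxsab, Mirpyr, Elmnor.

3

With Belrho and Dorxan, Mirpyr is earned (Rule 3).
With Mirpyr and Valtal, Paxsab is earned (Rule 4).
With Valtal and Paxsab, Elmnor is earned (Rule 5).
Paxsab: reached.
Mirpyr: reached.
Elmnor: reached.
All 3 are reached.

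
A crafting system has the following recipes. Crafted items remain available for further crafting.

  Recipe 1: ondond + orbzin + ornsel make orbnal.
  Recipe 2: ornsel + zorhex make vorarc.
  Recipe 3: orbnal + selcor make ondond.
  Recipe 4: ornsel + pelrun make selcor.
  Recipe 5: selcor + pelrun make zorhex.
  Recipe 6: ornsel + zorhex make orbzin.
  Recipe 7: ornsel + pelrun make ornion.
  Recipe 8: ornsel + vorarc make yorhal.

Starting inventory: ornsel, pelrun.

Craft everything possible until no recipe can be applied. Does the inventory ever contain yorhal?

Yes

ornsel + pelrun → selcor (Recipe 4).
selcor + pelrun → zorhex (Recipe 5).
Using Recipe 2, ornsel and zorhex make vorarc.
Using Recipe 8, ornsel and vorarc make yorhal.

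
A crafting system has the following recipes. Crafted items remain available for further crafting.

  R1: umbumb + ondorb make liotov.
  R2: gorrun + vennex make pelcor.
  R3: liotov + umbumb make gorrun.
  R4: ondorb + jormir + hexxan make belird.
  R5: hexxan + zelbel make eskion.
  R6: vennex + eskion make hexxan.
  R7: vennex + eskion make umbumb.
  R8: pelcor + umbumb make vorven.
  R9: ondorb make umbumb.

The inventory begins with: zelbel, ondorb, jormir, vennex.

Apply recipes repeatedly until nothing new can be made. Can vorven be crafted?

ondorb → umbumb (R9).
Using R1, umbumb and ondorb make liotov.
liotov + umbumb → gorrun (R3).
gorrun + vennex → pelcor (R2).
pelcor + umbumb → vorven (R8).

Yes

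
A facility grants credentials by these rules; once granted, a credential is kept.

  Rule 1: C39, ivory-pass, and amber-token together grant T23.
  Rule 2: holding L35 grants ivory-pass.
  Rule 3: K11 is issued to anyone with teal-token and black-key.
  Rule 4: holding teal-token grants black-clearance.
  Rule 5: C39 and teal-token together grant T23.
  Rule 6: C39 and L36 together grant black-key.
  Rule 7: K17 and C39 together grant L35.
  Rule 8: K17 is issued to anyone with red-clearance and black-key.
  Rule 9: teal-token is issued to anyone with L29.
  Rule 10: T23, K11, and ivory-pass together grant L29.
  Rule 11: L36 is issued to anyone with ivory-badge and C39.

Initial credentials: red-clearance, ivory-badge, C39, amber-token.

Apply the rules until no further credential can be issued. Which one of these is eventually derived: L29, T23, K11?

Holding ivory-badge and C39 grants L36 (Rule 11).
Holding C39 and L36 grants black-key (Rule 6).
Holding red-clearance and black-key grants K17 (Rule 8).
Holding K17 and C39 grants L35 (Rule 7).
Holding L35 grants ivory-pass (Rule 2).
Holding C39, ivory-pass, and amber-token grants T23 (Rule 1).
L29 would need T23, K11, and ivory-pass (Rule 10), but K11 is never granted. K11 would need teal-token and black-key (Rule 3), but teal-token is never granted.

T23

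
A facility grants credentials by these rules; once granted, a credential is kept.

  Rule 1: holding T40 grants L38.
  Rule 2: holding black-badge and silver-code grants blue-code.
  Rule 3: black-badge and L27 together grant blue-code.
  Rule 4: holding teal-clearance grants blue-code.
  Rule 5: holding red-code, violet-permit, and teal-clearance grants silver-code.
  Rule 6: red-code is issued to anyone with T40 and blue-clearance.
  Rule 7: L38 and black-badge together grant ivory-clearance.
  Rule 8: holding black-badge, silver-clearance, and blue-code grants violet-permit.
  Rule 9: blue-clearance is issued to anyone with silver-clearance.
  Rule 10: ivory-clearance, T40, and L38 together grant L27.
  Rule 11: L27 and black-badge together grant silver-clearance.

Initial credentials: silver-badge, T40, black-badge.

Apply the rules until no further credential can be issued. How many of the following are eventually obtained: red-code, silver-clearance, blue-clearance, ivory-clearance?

4

Holding T40 grants L38 (Rule 1).
Holding L38 and black-badge grants ivory-clearance (Rule 7).
Holding ivory-clearance, T40, and L38 grants L27 (Rule 10).
Holding L27 and black-badge grants silver-clearance (Rule 11).
Holding silver-clearance grants blue-clearance (Rule 9).
Holding T40 and blue-clearance grants red-code (Rule 6).
red-code: reached.
silver-clearance: reached.
blue-clearance: reached.
ivory-clearance: reached.
All 4 are reached.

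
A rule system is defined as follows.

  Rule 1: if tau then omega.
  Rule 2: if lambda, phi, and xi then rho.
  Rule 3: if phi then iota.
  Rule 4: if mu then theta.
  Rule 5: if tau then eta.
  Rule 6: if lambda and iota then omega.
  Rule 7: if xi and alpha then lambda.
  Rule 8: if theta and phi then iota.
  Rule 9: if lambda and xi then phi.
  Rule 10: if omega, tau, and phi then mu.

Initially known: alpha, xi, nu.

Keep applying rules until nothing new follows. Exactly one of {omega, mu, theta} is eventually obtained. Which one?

xi and alpha hold, so lambda follows (Rule 7).
lambda and xi hold, so phi follows (Rule 9).
From phi, Rule 3 gives iota.
From lambda and iota, Rule 6 gives omega.
mu would need omega, tau, and phi (Rule 10), but tau is never established. theta would need mu (Rule 4), but mu is never established.

omega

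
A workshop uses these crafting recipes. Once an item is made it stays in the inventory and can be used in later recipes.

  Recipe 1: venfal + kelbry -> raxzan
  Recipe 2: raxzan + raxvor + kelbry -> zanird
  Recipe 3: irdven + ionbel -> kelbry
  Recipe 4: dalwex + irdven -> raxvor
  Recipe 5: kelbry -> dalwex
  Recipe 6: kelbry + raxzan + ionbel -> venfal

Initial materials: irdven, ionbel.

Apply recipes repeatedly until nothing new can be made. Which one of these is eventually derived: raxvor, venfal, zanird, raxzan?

raxvor

Using Recipe 3, irdven and ionbel make kelbry.
kelbry -> dalwex (Recipe 5).
Using Recipe 4, dalwex and irdven make raxvor.
venfal would need kelbry, raxzan, and ionbel (Recipe 6), but raxzan is never obtained. zanird would need raxzan, raxvor, and kelbry (Recipe 2), but raxzan is never obtained. raxzan would need venfal and kelbry (Recipe 1), but venfal is never obtained.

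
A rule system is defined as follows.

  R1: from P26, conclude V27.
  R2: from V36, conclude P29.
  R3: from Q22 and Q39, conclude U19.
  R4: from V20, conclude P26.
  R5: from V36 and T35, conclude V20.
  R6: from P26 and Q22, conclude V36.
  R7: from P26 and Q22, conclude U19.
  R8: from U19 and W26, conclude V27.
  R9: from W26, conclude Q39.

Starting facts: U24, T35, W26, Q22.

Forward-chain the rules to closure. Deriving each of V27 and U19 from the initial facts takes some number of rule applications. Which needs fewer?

U19: W26 holds, so Q39 follows (R9). From Q22 and Q39, R3 gives U19. [2 rule applications]
V27: W26 holds, so Q39 follows (R9). From Q22 and Q39, R3 gives U19. U19 and W26 hold, so V27 follows (R8). [3 rule applications]
U19 needs fewer.

U19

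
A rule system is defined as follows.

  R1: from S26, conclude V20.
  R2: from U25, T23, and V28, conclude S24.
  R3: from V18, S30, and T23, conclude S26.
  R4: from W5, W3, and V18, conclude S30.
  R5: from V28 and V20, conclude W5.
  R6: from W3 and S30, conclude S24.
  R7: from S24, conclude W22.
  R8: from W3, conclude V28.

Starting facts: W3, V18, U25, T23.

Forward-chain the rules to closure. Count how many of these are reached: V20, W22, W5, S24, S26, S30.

From W3, R8 gives V28.
From U25, T23, and V28, R2 gives S24.
S24 holds, so W22 follows (R7).
V20 would need S26 (R1), but S26 is never established.
W22: reached.
W5 would need V28 and V20 (R5), but V20 is never established.
S24: reached.
S26 would need V18, S30, and T23 (R3), but S30 is never established.
S30 would need W5, W3, and V18 (R4), but W5 is never established.
Reached: W22 and S24 — 2 of the 6.

2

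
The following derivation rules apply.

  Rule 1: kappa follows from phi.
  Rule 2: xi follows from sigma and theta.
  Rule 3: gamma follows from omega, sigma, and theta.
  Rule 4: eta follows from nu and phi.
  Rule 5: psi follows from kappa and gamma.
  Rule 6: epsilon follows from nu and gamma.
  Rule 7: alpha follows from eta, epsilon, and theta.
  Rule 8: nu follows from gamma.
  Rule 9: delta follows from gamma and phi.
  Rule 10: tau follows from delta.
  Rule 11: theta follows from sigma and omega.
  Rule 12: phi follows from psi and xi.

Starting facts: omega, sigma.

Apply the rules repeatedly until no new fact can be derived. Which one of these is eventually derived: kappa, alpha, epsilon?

epsilon

sigma and omega hold, so theta follows (Rule 11).
From omega, sigma, and theta, Rule 3 gives gamma.
From gamma, Rule 8 gives nu.
From nu and gamma, Rule 6 gives epsilon.
alpha would need eta, epsilon, and theta (Rule 7), but eta is never established. kappa would need phi (Rule 1), but phi is never established.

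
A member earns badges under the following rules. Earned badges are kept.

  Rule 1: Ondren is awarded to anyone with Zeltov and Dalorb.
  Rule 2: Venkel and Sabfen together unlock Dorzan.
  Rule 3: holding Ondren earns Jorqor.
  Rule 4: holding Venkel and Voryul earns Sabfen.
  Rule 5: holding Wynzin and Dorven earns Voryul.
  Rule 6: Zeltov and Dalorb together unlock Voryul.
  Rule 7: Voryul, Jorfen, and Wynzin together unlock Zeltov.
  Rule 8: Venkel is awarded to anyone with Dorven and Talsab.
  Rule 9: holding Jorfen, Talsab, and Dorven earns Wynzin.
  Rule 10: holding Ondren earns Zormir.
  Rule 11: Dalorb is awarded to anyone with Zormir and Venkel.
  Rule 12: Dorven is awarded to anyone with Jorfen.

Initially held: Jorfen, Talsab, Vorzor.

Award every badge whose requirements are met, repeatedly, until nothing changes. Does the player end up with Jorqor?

No

Jorqor would need Ondren (Rule 3), but Ondren is never earned.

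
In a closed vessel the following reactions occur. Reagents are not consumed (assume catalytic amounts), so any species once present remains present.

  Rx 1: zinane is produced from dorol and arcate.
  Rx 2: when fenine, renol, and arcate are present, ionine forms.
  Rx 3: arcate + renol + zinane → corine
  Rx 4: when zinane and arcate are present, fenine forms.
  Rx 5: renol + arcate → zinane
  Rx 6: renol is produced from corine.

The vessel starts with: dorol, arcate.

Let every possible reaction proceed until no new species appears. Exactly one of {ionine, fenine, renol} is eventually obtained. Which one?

fenine

dorol and arcate present → zinane forms (Rx 1).
zinane and arcate present → fenine forms (Rx 4).
renol would need corine (Rx 6), but corine never forms. ionine would need fenine, renol, and arcate (Rx 2), but renol never forms.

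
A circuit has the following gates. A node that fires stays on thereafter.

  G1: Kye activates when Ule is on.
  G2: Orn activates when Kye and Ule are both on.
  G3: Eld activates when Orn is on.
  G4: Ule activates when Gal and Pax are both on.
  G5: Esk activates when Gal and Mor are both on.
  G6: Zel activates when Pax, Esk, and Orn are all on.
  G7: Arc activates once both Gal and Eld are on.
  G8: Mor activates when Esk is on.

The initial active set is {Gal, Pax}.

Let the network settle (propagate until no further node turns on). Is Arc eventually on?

G4: Gal and Pax on → Ule on.
Ule is on, so Kye activates (G1).
Kye and Ule are on, so Orn activates (G2).
Orn is on, so Eld activates (G3).
G7: Gal and Eld on → Arc on.

Yes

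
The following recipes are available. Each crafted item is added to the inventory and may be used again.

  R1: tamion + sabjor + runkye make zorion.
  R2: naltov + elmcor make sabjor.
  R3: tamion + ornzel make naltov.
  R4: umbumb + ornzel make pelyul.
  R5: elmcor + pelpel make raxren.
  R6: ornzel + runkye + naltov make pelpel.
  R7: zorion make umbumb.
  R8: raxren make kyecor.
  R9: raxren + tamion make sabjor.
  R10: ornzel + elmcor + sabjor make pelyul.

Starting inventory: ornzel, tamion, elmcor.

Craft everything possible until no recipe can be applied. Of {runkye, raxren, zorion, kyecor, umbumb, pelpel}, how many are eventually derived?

0

No rule produces runkye, and it is not given.
raxren would need elmcor and pelpel (R5), but pelpel is never obtained.
zorion would need tamion, sabjor, and runkye (R1), but runkye is never obtained.
kyecor would need raxren (R8), but raxren is never obtained.
umbumb would need zorion (R7), but zorion is never obtained.
pelpel would need ornzel, runkye, and naltov (R6), but runkye is never obtained.
None of the 6 are reached.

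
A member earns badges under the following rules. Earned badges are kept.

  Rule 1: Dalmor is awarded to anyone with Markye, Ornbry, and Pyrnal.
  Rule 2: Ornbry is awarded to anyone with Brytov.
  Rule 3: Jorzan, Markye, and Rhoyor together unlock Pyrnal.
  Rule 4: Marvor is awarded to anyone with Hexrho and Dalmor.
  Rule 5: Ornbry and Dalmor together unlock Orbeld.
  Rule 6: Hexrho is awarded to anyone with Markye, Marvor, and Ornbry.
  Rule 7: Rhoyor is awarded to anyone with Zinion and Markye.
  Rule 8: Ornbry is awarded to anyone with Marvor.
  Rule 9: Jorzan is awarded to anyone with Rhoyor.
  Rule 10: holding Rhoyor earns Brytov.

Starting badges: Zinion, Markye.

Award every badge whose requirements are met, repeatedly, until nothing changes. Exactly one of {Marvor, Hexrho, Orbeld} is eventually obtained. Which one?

Orbeld

With Zinion and Markye, Rhoyor is earned (Rule 7).
With Rhoyor, Jorzan is earned (Rule 9).
With Rhoyor, Brytov is earned (Rule 10).
With Brytov, Ornbry is earned (Rule 2).
With Jorzan, Markye, and Rhoyor, Pyrnal is earned (Rule 3).
With Markye, Ornbry, and Pyrnal, Dalmor is earned (Rule 1).
With Ornbry and Dalmor, Orbeld is earned (Rule 5).
Hexrho would need Markye, Marvor, and Ornbry (Rule 6), but Marvor is never earned. Marvor would need Hexrho and Dalmor (Rule 4), but Hexrho is never earned.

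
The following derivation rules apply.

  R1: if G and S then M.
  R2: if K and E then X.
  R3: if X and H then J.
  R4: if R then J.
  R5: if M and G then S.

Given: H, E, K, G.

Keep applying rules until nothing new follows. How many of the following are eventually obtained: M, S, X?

From K and E, R2 gives X.
M would need G and S (R1), but S is never established.
S would need M and G (R5), but M is never established.
X: reached.
Reached: X — 1 of the 3.

1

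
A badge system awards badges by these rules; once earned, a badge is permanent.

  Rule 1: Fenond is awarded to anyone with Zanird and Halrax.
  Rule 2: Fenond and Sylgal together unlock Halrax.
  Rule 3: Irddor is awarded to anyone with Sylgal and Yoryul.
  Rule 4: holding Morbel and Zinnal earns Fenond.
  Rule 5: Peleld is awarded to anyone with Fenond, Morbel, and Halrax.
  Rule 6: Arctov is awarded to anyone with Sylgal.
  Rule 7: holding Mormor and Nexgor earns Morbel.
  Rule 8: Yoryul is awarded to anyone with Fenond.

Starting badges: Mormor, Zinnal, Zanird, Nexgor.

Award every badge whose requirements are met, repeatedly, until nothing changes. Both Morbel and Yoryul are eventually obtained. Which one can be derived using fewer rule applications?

Morbel

Morbel: With Mormor and Nexgor, Morbel is earned (Rule 7). [1 rule application]
Yoryul: With Mormor and Nexgor, Morbel is earned (Rule 7). With Morbel and Zinnal, Fenond is earned (Rule 4). With Fenond, Yoryul is earned (Rule 8). [3 rule applications]
Morbel needs fewer.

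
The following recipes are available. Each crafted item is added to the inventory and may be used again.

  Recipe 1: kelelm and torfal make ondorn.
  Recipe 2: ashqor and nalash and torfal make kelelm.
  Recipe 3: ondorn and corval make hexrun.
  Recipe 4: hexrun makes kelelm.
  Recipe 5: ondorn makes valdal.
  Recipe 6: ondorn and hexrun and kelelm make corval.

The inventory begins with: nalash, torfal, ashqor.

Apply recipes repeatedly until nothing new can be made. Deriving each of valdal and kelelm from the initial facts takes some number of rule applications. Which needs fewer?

kelelm: ashqor and nalash and torfal → kelelm (Recipe 2). [1 rule application]
valdal: ashqor and nalash and torfal → kelelm (Recipe 2). kelelm and torfal → ondorn (Recipe 1). ondorn → valdal (Recipe 5). [3 rule applications]
kelelm needs fewer.

kelelm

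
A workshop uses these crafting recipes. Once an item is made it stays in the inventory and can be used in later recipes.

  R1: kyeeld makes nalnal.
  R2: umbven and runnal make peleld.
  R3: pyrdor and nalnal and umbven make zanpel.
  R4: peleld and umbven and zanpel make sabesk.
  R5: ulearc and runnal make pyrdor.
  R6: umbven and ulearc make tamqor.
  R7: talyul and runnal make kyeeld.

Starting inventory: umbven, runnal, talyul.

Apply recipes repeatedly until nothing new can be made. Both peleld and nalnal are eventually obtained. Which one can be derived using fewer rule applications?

peleld

peleld: Using R2, umbven and runnal make peleld. [1 rule application]
nalnal: talyul and runnal → kyeeld (R7). kyeeld → nalnal (R1). [2 rule applications]
peleld needs fewer.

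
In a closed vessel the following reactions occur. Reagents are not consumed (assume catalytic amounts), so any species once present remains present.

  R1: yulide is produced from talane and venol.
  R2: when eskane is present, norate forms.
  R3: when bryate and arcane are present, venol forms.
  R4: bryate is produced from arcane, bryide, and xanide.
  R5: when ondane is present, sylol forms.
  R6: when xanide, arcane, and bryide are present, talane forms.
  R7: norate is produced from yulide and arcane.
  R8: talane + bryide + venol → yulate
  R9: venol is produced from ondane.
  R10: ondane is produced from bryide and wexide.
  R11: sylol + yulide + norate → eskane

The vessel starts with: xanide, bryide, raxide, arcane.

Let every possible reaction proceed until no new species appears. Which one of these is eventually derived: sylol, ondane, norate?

norate

xanide, arcane, and bryide present → talane forms (R6).
arcane, bryide, and xanide present → bryate forms (R4).
bryate and arcane present → venol forms (R3).
talane and venol present → yulide forms (R1).
yulide and arcane present → norate forms (R7).
ondane would need bryide and wexide (R10), but wexide never forms. sylol would need ondane (R5), but ondane never forms.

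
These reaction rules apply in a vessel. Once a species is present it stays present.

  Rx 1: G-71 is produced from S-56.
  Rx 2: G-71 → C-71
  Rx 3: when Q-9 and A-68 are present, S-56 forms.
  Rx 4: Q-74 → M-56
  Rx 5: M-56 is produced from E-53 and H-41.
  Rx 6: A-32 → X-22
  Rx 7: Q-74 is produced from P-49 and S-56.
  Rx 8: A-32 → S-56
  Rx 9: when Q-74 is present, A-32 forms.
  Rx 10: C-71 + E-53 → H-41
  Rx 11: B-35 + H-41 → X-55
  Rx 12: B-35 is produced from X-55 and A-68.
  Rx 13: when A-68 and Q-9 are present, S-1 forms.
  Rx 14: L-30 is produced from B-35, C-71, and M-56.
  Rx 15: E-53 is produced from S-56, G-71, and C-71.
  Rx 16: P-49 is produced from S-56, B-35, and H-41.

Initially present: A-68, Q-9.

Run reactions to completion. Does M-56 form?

Q-9 and A-68 present → S-56 forms (Rx 3).
S-56 present → G-71 forms (Rx 1).
G-71 present → C-71 forms (Rx 2).
S-56, G-71, and C-71 present → E-53 forms (Rx 15).
C-71 and E-53 present → H-41 forms (Rx 10).
E-53 and H-41 present → M-56 forms (Rx 5).

Yes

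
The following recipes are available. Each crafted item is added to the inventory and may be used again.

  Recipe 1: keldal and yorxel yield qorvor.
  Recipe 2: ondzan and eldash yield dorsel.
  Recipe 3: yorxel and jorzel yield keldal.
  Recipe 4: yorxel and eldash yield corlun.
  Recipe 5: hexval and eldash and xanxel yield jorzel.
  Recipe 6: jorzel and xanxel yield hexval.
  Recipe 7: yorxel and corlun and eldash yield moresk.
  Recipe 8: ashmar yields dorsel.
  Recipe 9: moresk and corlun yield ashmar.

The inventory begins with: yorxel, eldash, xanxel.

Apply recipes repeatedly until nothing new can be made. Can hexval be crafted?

No

hexval would need jorzel and xanxel (Recipe 6), but jorzel is never obtained.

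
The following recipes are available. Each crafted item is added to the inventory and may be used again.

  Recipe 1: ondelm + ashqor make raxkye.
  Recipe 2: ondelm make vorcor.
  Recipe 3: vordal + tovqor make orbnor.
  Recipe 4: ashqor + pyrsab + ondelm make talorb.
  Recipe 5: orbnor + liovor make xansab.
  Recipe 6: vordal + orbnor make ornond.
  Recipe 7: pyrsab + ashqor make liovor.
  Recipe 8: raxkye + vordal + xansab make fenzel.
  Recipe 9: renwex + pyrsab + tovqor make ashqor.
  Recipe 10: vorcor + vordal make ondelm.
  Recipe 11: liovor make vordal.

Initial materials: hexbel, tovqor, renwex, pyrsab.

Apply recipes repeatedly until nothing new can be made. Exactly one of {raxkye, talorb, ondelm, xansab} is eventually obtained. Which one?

renwex + pyrsab + tovqor → ashqor (Recipe 9).
Using Recipe 7, pyrsab and ashqor make liovor.
Using Recipe 11, liovor makes vordal.
Using Recipe 3, vordal and tovqor make orbnor.
Using Recipe 5, orbnor and liovor make xansab.
raxkye would need ondelm and ashqor (Recipe 1), but ondelm is never obtained. ondelm would need vorcor and vordal (Recipe 10), but vorcor is never obtained. talorb would need ashqor, pyrsab, and ondelm (Recipe 4), but ondelm is never obtained.

xansab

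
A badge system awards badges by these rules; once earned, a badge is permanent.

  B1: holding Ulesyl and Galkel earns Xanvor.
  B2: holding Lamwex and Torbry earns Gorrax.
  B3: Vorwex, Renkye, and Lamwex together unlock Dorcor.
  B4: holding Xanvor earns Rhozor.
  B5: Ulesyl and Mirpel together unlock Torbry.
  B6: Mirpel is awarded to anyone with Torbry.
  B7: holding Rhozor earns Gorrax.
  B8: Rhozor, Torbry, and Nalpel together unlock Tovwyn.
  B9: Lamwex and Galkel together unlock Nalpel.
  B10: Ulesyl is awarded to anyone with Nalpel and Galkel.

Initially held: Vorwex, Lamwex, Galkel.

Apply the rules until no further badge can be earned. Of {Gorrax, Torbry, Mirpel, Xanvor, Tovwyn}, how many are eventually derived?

With Lamwex and Galkel, Nalpel is earned (B9).
With Nalpel and Galkel, Ulesyl is earned (B10).
With Ulesyl and Galkel, Xanvor is earned (B1).
With Xanvor, Rhozor is earned (B4).
With Rhozor, Gorrax is earned (B7).
Gorrax: reached.
Torbry would need Ulesyl and Mirpel (B5), but Mirpel is never earned.
Mirpel would need Torbry (B6), but Torbry is never earned.
Xanvor: reached.
Tovwyn would need Rhozor, Torbry, and Nalpel (B8), but Torbry is never earned.
Reached: Gorrax and Xanvor — 2 of the 5.

2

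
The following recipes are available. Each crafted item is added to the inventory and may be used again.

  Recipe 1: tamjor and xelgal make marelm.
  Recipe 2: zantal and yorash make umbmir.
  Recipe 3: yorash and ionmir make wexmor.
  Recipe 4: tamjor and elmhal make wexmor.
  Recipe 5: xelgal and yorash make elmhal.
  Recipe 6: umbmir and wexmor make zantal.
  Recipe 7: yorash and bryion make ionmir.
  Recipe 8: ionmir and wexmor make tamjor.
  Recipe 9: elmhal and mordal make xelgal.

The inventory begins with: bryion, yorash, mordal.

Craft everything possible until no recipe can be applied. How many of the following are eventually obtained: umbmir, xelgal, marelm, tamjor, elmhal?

1

Using Recipe 7, yorash and bryion make ionmir.
Using Recipe 3, yorash and ionmir make wexmor.
Using Recipe 8, ionmir and wexmor make tamjor.
umbmir would need zantal and yorash (Recipe 2), but zantal is never obtained.
xelgal would need elmhal and mordal (Recipe 9), but elmhal is never obtained.
marelm would need tamjor and xelgal (Recipe 1), but xelgal is never obtained.
tamjor: reached.
elmhal would need xelgal and yorash (Recipe 5), but xelgal is never obtained.
Reached: tamjor — 1 of the 5.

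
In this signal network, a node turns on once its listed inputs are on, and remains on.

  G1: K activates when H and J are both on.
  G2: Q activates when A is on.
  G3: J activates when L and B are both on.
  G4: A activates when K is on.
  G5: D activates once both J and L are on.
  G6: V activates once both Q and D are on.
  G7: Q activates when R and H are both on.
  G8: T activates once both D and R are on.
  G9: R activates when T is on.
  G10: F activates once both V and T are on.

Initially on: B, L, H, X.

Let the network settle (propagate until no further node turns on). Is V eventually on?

G3: L and B on → J on.
G5: J and L on → D on.
H and J are on, so K activates (G1).
G4: K on → A on.
A is on, so Q activates (G2).
G6: Q and D on → V on.

Yes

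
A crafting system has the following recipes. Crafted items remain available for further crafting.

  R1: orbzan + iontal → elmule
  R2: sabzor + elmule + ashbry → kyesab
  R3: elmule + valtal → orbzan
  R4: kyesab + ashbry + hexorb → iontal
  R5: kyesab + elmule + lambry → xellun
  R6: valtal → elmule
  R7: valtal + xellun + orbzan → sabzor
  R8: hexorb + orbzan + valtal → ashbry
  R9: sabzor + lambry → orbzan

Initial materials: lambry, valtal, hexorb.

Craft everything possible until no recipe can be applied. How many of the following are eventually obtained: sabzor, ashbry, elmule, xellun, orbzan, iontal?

3

Using R6, valtal makes elmule.
Using R3, elmule and valtal make orbzan.
Using R8, hexorb, orbzan, and valtal make ashbry.
sabzor would need valtal, xellun, and orbzan (R7), but xellun is never obtained.
ashbry: reached.
elmule: reached.
xellun would need kyesab, elmule, and lambry (R5), but kyesab is never obtained.
orbzan: reached.
iontal would need kyesab, ashbry, and hexorb (R4), but kyesab is never obtained.
Reached: ashbry, elmule, and orbzan — 3 of the 6.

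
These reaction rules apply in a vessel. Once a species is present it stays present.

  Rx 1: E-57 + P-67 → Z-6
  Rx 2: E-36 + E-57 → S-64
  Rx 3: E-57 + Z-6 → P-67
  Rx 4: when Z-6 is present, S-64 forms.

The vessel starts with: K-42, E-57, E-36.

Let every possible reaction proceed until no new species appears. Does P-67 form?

No

P-67 would need E-57 and Z-6 (Rx 3), but Z-6 never forms.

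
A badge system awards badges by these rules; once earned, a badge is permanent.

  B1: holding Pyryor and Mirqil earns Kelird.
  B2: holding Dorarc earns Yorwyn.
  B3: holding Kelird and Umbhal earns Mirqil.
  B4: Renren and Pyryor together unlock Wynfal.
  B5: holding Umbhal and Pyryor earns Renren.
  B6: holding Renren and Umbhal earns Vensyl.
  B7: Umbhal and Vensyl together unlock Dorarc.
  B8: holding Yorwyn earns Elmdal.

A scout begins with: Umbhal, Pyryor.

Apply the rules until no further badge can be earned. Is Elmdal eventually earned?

With Umbhal and Pyryor, Renren is earned (B5).
With Renren and Umbhal, Vensyl is earned (B6).
With Umbhal and Vensyl, Dorarc is earned (B7).
With Dorarc, Yorwyn is earned (B2).
With Yorwyn, Elmdal is earned (B8).

Yes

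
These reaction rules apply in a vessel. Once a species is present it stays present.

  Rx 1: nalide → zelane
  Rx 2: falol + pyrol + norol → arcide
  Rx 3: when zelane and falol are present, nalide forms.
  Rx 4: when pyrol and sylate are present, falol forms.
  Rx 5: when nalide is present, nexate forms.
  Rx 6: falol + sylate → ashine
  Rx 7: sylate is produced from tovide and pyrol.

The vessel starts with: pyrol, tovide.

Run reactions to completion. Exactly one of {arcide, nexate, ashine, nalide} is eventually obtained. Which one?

tovide and pyrol present → sylate forms (Rx 7).
pyrol and sylate present → falol forms (Rx 4).
falol and sylate present → ashine forms (Rx 6).
nexate would need nalide (Rx 5), but nalide never forms. nalide would need zelane and falol (Rx 3), but zelane never forms. arcide would need falol, pyrol, and norol (Rx 2), but norol never forms.

ashine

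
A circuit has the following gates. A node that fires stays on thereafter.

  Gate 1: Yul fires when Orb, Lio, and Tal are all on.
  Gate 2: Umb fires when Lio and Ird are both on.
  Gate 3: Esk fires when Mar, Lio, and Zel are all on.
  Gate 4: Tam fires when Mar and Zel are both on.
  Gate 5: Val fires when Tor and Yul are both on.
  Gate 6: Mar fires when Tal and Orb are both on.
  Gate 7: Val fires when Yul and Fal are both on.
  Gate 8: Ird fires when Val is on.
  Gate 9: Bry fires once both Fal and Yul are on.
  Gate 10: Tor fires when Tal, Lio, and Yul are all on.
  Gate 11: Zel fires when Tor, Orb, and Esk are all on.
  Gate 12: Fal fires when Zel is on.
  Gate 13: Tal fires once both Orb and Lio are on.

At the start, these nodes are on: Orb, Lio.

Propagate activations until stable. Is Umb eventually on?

Orb and Lio are on, so Tal fires (Gate 13).
Orb, Lio, and Tal are on, so Yul fires (Gate 1).
Tal, Lio, and Yul are on, so Tor fires (Gate 10).
Tor and Yul are on, so Val fires (Gate 5).
Gate 8: Val on → Ird on.
Lio and Ird are on, so Umb fires (Gate 2).

Yes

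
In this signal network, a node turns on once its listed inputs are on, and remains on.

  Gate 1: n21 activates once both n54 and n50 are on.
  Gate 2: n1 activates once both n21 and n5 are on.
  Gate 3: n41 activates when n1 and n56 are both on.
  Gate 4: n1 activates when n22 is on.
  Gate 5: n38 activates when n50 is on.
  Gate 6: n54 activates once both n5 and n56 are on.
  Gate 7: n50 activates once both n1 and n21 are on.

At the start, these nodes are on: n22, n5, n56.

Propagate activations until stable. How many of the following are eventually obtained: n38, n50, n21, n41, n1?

Gate 4: n22 on → n1 on.
n1 and n56 are on, so n41 activates (Gate 3).
n38 would need n50 (Gate 5), but n50 never turns on.
n50 would need n1 and n21 (Gate 7), but n21 never turns on.
n21 would need n54 and n50 (Gate 1), but n50 never turns on.
n41: reached.
n1: reached.
Reached: n41 and n1 — 2 of the 5.

2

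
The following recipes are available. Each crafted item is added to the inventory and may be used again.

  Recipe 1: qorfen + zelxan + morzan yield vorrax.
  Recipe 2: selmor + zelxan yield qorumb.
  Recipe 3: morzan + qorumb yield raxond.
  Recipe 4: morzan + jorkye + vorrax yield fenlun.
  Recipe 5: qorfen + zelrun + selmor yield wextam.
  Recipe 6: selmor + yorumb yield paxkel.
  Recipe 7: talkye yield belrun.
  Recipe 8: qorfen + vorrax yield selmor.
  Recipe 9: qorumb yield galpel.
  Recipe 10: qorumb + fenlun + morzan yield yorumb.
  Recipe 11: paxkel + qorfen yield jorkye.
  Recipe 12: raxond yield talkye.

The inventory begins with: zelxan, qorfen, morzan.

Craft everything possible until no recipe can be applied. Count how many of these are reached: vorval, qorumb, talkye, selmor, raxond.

4

Using Recipe 1, qorfen, zelxan, and morzan make vorrax.
qorfen + vorrax → selmor (Recipe 8).
Using Recipe 2, selmor and zelxan make qorumb.
morzan + qorumb → raxond (Recipe 3).
Using Recipe 12, raxond makes talkye.
No rule produces vorval, and it is not given.
qorumb: reached.
talkye: reached.
selmor: reached.
raxond: reached.
Reached: qorumb, talkye, selmor, and raxond — 4 of the 5.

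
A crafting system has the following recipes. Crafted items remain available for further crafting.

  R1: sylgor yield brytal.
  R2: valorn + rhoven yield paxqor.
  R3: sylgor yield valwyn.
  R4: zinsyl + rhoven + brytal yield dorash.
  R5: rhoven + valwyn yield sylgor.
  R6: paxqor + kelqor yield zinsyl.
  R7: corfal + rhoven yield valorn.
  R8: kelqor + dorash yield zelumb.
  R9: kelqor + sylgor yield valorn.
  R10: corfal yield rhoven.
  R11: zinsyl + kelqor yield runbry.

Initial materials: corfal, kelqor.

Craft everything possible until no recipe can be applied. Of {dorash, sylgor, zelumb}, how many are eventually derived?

0

dorash would need zinsyl, rhoven, and brytal (R4), but brytal is never obtained.
sylgor would need rhoven and valwyn (R5), but valwyn is never obtained.
zelumb would need kelqor and dorash (R8), but dorash is never obtained.
None of the 3 are reached.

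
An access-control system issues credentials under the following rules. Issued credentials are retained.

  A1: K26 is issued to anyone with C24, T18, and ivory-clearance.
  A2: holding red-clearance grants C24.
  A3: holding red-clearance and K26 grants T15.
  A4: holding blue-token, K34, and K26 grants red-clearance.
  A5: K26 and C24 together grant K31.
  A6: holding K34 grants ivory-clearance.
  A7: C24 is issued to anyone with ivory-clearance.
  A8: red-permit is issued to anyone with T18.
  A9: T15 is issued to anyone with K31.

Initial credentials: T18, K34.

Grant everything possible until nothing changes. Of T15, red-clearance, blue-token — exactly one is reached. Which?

Holding K34 grants ivory-clearance (A6).
Holding ivory-clearance grants C24 (A7).
Holding C24, T18, and ivory-clearance grants K26 (A1).
Holding K26 and C24 grants K31 (A5).
Holding K31 grants T15 (A9).
red-clearance would need blue-token, K34, and K26 (A4), but blue-token is never granted. No rule produces blue-token, and it is not given.

T15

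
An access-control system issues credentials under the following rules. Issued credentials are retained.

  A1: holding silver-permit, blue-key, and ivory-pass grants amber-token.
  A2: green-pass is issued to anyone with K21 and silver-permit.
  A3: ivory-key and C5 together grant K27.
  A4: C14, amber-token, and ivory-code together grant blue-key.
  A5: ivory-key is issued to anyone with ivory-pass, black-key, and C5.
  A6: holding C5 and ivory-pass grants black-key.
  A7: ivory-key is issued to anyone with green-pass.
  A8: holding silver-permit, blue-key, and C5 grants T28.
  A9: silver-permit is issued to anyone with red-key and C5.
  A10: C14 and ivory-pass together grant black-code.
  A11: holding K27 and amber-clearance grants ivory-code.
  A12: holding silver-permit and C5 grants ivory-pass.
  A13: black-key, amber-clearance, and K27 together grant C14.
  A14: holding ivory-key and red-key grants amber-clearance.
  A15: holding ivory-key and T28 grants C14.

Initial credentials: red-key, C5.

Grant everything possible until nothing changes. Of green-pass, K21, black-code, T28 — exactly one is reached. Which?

Holding red-key and C5 grants silver-permit (A9).
Holding silver-permit and C5 grants ivory-pass (A12).
Holding C5 and ivory-pass grants black-key (A6).
Holding ivory-pass, black-key, and C5 grants ivory-key (A5).
Holding ivory-key and red-key grants amber-clearance (A14).
Holding ivory-key and C5 grants K27 (A3).
Holding black-key, amber-clearance, and K27 grants C14 (A13).
Holding C14 and ivory-pass grants black-code (A10).
No rule produces K21, and it is not given. T28 would need silver-permit, blue-key, and C5 (A8), but blue-key is never granted. green-pass would need K21 and silver-permit (A2), but K21 is never granted.

black-code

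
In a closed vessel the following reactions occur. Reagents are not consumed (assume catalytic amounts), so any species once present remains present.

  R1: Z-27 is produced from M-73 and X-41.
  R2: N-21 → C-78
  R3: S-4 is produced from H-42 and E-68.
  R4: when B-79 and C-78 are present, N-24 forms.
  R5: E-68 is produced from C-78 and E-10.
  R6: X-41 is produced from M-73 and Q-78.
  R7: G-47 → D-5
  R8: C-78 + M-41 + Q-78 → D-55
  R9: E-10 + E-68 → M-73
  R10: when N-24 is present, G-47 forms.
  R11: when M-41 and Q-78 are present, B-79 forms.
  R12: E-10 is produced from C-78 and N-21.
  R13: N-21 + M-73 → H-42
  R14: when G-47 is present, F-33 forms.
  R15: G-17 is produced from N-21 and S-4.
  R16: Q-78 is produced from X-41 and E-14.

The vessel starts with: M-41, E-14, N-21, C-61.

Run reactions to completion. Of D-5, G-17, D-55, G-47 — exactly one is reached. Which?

N-21 present → C-78 forms (R2).
C-78 and N-21 present → E-10 forms (R12).
C-78 and E-10 present → E-68 forms (R5).
E-10 and E-68 present → M-73 forms (R9).
N-21 and M-73 present → H-42 forms (R13).
H-42 and E-68 present → S-4 forms (R3).
N-21 and S-4 present → G-17 forms (R15).
D-5 would need G-47 (R7), but G-47 never forms. D-55 would need C-78, M-41, and Q-78 (R8), but Q-78 never forms. G-47 would need N-24 (R10), but N-24 never forms.

G-17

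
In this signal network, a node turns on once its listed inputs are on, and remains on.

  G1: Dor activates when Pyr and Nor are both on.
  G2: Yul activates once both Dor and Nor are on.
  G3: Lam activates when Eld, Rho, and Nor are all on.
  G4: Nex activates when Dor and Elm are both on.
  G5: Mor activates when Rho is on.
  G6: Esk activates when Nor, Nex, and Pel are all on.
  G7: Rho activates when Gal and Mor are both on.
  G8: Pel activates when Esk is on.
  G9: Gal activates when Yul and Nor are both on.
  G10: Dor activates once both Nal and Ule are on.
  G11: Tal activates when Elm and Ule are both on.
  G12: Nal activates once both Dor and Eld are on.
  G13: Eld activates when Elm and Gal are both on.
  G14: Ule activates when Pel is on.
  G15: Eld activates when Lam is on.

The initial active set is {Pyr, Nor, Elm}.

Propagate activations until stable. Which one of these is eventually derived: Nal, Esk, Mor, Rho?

Nal

Pyr and Nor are on, so Dor activates (G1).
G2: Dor and Nor on → Yul on.
Yul and Nor are on, so Gal activates (G9).
Elm and Gal are on, so Eld activates (G13).
G12: Dor and Eld on → Nal on.
Esk would need Nor, Nex, and Pel (G6), but Pel never turns on. Mor would need Rho (G5), but Rho never turns on. Rho would need Gal and Mor (G7), but Mor never turns on.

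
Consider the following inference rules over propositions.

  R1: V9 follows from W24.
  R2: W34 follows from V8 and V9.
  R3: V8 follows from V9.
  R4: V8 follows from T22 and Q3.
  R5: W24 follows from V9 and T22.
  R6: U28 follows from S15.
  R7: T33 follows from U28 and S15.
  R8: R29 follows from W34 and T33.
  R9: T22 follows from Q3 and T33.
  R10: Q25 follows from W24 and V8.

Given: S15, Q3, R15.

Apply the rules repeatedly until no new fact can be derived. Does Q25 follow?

No

Q25 would need W24 and V8 (R10), but W24 is never established.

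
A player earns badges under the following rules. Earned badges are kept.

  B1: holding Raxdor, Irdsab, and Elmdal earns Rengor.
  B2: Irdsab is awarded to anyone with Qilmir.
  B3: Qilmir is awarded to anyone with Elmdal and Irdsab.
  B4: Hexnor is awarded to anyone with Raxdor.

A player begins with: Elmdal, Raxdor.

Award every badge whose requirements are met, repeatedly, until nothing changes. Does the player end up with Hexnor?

Yes

With Raxdor, Hexnor is earned (B4).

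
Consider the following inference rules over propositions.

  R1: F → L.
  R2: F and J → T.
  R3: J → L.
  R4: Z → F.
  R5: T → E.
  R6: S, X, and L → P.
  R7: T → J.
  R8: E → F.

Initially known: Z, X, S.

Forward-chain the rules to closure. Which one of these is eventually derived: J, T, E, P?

Z holds, so F follows (R4).
F holds, so L follows (R1).
From S, X, and L, R6 gives P.
T would need F and J (R2), but J is never established. E would need T (R5), but T is never established. J would need T (R7), but T is never established.

P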